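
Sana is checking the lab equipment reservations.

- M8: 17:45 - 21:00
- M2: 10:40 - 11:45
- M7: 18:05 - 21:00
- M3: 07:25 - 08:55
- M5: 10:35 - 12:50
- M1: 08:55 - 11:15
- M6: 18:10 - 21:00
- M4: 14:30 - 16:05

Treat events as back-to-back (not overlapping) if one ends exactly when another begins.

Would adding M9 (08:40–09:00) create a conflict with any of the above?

M3: starts 07:25 before M9 ends 09:00, and ends 08:55 after M9 starts 08:40 → overlap.
M1: starts 08:55 before M9 ends 09:00, and ends 11:15 after M9 starts 08:40 → overlap.
M5: starts 10:35 at or after M9 ends 09:00 → clear.
M2: starts 10:40 at or after M9 ends 09:00 → clear.
M4: starts 14:30 at or after M9 ends 09:00 → clear.
M8: starts 17:45 at or after M9 ends 09:00 → clear.
M7: starts 18:05 at or after M9 ends 09:00 → clear.
M6: starts 18:10 at or after M9 ends 09:00 → clear.
M9 overlaps M1, M3.

Yes — it overlaps M1, M3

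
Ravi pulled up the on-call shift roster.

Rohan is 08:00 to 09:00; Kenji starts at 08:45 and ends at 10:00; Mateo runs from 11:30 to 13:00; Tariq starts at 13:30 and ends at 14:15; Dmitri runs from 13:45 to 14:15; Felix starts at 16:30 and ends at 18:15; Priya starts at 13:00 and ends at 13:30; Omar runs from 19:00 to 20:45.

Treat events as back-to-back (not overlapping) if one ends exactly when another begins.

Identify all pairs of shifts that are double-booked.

Check each pair: they overlap iff neither finishes before the other starts.
Sorted by start: Rohan, Kenji, Mateo, Priya, Tariq, Dmitri, Felix, Omar.
Kenji starts before Rohan ends → Rohan and Kenji overlap.
Mateo starts after Rohan ends; Rohan is clear from here.
Mateo starts after Kenji ends; Kenji is clear from here.
Priya starts exactly when Mateo ends (back-to-back, no overlap); Mateo is clear from here.
Tariq starts exactly when Priya ends (back-to-back, no overlap); Priya is clear from here.
Dmitri starts before Tariq ends → Tariq and Dmitri overlap.
Felix starts after Tariq ends; Tariq is clear from here.
Felix starts after Dmitri ends; Dmitri is clear from here.
Omar starts after Felix ends.

Dmitri & Tariq, Kenji & Rohan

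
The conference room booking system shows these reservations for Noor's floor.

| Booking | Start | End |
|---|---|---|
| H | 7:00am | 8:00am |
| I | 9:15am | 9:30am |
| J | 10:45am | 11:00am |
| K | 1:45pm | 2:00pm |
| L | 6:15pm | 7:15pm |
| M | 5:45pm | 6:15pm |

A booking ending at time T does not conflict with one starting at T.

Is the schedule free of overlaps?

Yes

Sorted by start: H, I, J, K, M, L.
I starts after H ends — done with H.
J starts after I ends — done with I.
K starts after J ends — done with J.
M starts after K ends — done with K.
L starts exactly when M ends (back-to-back, no overlap).
Every pair is clear; the schedule has no overlaps.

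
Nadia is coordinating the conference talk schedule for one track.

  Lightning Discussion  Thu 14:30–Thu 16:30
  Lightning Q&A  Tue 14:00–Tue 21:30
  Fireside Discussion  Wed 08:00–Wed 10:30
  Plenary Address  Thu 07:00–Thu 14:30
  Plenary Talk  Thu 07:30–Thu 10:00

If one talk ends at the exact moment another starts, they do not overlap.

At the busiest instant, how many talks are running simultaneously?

Walk through starts and ends in time order (an end at T is processed before a start at T):
Tue 14:00 start Lightning Q&A → 1
Tue 21:30 end Lightning Q&A → 0
Wed 08:00 start Fireside Discussion → 1
Wed 10:30 end Fireside Discussion → 0
Thu 07:00 start Plenary Address → 1
Thu 07:30 start Plenary Talk → 2
Thu 10:00 end Plenary Talk → 1
Thu 14:30 end Plenary Address → 0
Thu 14:30 start Lightning Discussion → 1
Thu 16:30 end Lightning Discussion → 0
Peak is 2, at Thu 07:30 (Plenary Address, Plenary Talk).

2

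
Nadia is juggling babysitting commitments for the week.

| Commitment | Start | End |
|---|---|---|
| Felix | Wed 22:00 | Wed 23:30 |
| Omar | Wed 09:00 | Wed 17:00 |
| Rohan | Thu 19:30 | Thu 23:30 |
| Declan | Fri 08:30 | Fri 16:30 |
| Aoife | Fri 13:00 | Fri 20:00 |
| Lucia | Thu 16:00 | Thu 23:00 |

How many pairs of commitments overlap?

Sorted by start: Omar, Felix, Lucia, Rohan, Declan, Aoife.
Felix starts after Omar ends, so Omar has no further overlaps.
Lucia starts after Felix ends, so Felix has no further overlaps.
Rohan starts before Lucia ends → Lucia and Rohan overlap.
Declan starts after Lucia ends, so Lucia has no further overlaps.
Declan starts after Rohan ends, so Rohan has no further overlaps.
Aoife starts before Declan ends → Declan and Aoife overlap.
Overlapping pairs: Aoife & Declan, Lucia & Rohan — 2 in total.

2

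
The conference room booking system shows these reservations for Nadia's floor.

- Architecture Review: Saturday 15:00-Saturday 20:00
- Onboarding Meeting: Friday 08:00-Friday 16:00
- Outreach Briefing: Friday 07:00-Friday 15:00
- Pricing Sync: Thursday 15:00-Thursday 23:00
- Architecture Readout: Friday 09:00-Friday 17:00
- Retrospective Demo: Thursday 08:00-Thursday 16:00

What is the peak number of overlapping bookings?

3

Walk through starts and ends in time order (an end at T is processed before a start at T):
Thursday 08:00 start Retrospective Demo → 1
Thursday 15:00 start Pricing Sync → 2
Thursday 16:00 end Retrospective Demo → 1
Thursday 23:00 end Pricing Sync → 0
Friday 07:00 start Outreach Briefing → 1
Friday 08:00 start Onboarding Meeting → 2
Friday 09:00 start Architecture Readout → 3
Friday 15:00 end Outreach Briefing → 2
Friday 16:00 end Onboarding Meeting → 1
Friday 17:00 end Architecture Readout → 0
Saturday 15:00 start Architecture Review → 1
Saturday 20:00 end Architecture Review → 0
Peak is 3, at Friday 09:00 (Architecture Readout, Onboarding Meeting, Outreach Briefing).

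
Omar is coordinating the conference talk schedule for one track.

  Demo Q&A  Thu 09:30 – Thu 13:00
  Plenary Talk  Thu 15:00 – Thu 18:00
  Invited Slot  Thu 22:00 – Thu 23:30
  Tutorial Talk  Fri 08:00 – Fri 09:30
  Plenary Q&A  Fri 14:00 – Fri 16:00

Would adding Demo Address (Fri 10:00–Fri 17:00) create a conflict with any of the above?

Yes — it overlaps Plenary Q&A

Demo Q&A: ends Thu 13:00 at or before Demo Address starts Fri 10:00 → clear.
Plenary Talk: ends Thu 18:00 at or before Demo Address starts Fri 10:00 → clear.
Invited Slot: ends Thu 23:30 at or before Demo Address starts Fri 10:00 → clear.
Tutorial Talk: ends Fri 09:30 at or before Demo Address starts Fri 10:00 → clear.
Plenary Q&A: starts Fri 14:00 before Demo Address ends Fri 17:00, and ends Fri 16:00 after Demo Address starts Fri 10:00 → overlap.
Demo Address overlaps Plenary Q&A.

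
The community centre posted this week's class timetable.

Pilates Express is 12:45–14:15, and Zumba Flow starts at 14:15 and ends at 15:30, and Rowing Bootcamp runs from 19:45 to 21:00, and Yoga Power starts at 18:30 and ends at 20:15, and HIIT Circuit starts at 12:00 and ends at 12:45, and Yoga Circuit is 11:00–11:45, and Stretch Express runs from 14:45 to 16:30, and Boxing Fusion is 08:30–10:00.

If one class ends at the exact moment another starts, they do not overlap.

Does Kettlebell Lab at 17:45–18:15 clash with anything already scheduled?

Boxing Fusion: ends 10:00 at or before Kettlebell Lab starts 17:45 → clear.
Yoga Circuit: ends 11:45 at or before Kettlebell Lab starts 17:45 → clear.
HIIT Circuit: ends 12:45 at or before Kettlebell Lab starts 17:45 → clear.
Pilates Express: ends 14:15 at or before Kettlebell Lab starts 17:45 → clear.
Zumba Flow: ends 15:30 at or before Kettlebell Lab starts 17:45 → clear.
Stretch Express: ends 16:30 at or before Kettlebell Lab starts 17:45 → clear.
Yoga Power: starts 18:30 at or after Kettlebell Lab ends 18:15 → clear.
Rowing Bootcamp: starts 19:45 at or after Kettlebell Lab ends 18:15 → clear.

No — it doesn't clash with anything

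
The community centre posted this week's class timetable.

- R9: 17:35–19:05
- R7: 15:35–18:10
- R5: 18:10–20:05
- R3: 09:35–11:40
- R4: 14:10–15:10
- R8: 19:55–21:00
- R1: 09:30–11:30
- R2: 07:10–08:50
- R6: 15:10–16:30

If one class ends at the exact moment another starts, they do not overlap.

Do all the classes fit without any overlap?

Sorted by start: R2, R1, R3, R4, R6, R7, R9, R5, R8.
R1 starts after R2 ends, so R2 has no further overlaps.
R3 starts before R1 ends → R1 and R3 overlap.
That's a conflict, so the schedule is not conflict-free.

No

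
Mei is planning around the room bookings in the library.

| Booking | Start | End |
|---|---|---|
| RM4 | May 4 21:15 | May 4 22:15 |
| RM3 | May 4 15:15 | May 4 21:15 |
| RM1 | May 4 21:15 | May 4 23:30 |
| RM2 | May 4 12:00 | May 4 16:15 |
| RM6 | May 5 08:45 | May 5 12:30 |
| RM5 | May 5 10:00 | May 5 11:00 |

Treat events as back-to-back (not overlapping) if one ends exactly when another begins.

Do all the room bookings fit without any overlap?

No

Two intervals overlap when each starts before the other ends.
Sorted by start: RM2, RM3, RM1, RM4, RM6, RM5.
RM3 starts before RM2 ends → RM2 and RM3 overlap.
That's a conflict, so the schedule is not conflict-free.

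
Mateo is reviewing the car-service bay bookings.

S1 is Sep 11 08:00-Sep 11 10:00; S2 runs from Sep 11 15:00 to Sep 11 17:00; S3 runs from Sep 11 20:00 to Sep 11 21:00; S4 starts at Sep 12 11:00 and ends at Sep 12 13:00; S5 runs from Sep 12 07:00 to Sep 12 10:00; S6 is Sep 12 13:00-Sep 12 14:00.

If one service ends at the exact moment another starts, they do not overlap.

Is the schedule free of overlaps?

Yes

Sorted by start: S1, S2, S3, S5, S4, S6.
S2 starts after S1 ends — done with S1.
S3 starts after S2 ends — done with S2.
S5 starts after S3 ends — done with S3.
S4 starts after S5 ends — done with S5.
S6 starts exactly when S4 ends (back-to-back, no overlap).
Every pair is clear; the schedule has no overlaps.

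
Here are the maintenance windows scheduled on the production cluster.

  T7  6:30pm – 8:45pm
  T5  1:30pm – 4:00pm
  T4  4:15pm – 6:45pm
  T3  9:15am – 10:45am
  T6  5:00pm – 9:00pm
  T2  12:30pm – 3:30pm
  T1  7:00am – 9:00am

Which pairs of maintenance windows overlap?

T2 & T5, T4 & T6, T4 & T7, T6 & T7

Sorted by start: T1, T3, T2, T5, T4, T6, T7.
T3 starts after T1 ends — done with T1.
T2 starts after T3 ends — done with T3.
T5 starts before T2 ends → T2 and T5 overlap.
T4 starts after T2 ends — done with T2.
T4 starts after T5 ends — done with T5.
T6 starts before T4 ends → T4 and T6 overlap.
T7 starts before T4 ends → T4 and T7 overlap.
T7 starts before T6 ends → T6 and T7 overlap.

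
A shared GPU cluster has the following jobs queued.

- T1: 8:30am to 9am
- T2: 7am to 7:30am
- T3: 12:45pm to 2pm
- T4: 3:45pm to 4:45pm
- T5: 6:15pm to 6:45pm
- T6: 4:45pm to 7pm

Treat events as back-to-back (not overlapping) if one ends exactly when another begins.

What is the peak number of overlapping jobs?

Sweep the timeline, counting +1 at each start and −1 at each end (ends before starts at a tie):
7am start T2 → 1
7:30am end T2 → 0
8:30am start T1 → 1
9am end T1 → 0
12:45pm start T3 → 1
2pm end T3 → 0
3:45pm start T4 → 1
4:45pm end T4 → 0
4:45pm start T6 → 1
6:15pm start T5 → 2
6:45pm end T5 → 1
7pm end T6 → 0
Peak is 2, at 6:15pm (T5, T6).

2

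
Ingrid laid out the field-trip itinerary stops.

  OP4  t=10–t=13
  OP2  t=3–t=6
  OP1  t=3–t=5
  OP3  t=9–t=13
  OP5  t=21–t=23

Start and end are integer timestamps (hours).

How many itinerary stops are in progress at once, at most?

2

Sweep the timeline, counting +1 at each start and −1 at each end (ends before starts at a tie):
t=3 start OP1 → 1
t=3 start OP2 → 2
t=5 end OP1 → 1
t=6 end OP2 → 0
t=9 start OP3 → 1
t=10 start OP4 → 2
t=13 end OP3 → 1
t=13 end OP4 → 0
t=21 start OP5 → 1
t=23 end OP5 → 0
Peak is 2, at t=3 (OP1, OP2).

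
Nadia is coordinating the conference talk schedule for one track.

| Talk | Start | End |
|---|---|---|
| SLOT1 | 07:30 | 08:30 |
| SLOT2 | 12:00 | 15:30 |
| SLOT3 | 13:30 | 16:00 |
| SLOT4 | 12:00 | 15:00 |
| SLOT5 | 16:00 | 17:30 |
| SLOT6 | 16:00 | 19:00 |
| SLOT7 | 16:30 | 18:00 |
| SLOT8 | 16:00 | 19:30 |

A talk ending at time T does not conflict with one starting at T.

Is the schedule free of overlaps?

Sorted by start: SLOT1, SLOT2, SLOT4, SLOT3, SLOT5, SLOT6, SLOT8, SLOT7.
SLOT2 starts after SLOT1 ends; SLOT1 is clear from here.
SLOT4 starts before SLOT2 ends → SLOT2 and SLOT4 overlap.
That's a conflict, so the schedule is not conflict-free.

No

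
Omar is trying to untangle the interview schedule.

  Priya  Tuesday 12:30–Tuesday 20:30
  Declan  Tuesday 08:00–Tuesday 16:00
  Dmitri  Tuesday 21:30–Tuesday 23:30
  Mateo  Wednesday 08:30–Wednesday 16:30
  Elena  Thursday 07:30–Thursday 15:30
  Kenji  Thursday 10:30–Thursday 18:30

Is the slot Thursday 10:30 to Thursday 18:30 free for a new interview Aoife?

Declan: ends Tuesday 16:00 at or before Aoife starts Thursday 10:30 → clear.
Priya: ends Tuesday 20:30 at or before Aoife starts Thursday 10:30 → clear.
Dmitri: ends Tuesday 23:30 at or before Aoife starts Thursday 10:30 → clear.
Mateo: ends Wednesday 16:30 at or before Aoife starts Thursday 10:30 → clear.
Elena: starts Thursday 07:30 before Aoife ends Thursday 18:30, and ends Thursday 15:30 after Aoife starts Thursday 10:30 → overlap.
Kenji: starts Thursday 10:30 before Aoife ends Thursday 18:30, and ends Thursday 18:30 after Aoife starts Thursday 10:30 → overlap.
Aoife overlaps Elena, Kenji.

No — it overlaps Elena, Kenji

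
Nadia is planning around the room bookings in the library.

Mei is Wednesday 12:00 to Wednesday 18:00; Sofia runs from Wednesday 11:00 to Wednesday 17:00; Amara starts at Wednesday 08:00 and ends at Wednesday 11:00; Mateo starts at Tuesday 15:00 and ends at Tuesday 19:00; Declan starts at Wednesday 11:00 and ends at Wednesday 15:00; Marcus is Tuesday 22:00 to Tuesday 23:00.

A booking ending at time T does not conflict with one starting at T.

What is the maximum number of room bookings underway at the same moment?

Sort all start/end points and keep a running count:
Tuesday 15:00 start Mateo → 1
Tuesday 19:00 end Mateo → 0
Tuesday 22:00 start Marcus → 1
Tuesday 23:00 end Marcus → 0
Wednesday 08:00 start Amara → 1
Wednesday 11:00 end Amara → 0
Wednesday 11:00 start Declan → 1
Wednesday 11:00 start Sofia → 2
Wednesday 12:00 start Mei → 3
Wednesday 15:00 end Declan → 2
Wednesday 17:00 end Sofia → 1
Wednesday 18:00 end Mei → 0
Peak is 3, at Wednesday 12:00 (Declan, Mei, Sofia).

3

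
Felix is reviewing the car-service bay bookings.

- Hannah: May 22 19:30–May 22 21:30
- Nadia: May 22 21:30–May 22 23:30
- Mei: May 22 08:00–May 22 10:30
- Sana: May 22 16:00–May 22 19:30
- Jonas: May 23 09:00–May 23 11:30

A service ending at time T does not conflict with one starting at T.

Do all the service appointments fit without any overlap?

Sorted by start: Mei, Sana, Hannah, Nadia, Jonas.
Sana starts after Mei ends, so nothing later overlaps Mei either.
Hannah starts exactly when Sana ends (back-to-back, no overlap), so nothing later overlaps Sana either.
Nadia starts exactly when Hannah ends (back-to-back, no overlap), so nothing later overlaps Hannah either.
Jonas starts after Nadia ends.
Every pair is clear; the schedule has no overlaps.

Yes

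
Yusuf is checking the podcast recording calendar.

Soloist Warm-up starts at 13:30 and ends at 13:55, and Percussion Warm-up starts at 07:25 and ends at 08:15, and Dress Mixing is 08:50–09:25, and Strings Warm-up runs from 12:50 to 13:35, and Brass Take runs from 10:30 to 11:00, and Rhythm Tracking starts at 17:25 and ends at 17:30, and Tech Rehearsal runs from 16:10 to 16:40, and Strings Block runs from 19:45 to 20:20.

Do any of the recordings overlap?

Sorted by start: Percussion Warm-up, Dress Mixing, Brass Take, Strings Warm-up, Soloist Warm-up, Tech Rehearsal, Rhythm Tracking, Strings Block.
Dress Mixing starts after Percussion Warm-up ends, so nothing later overlaps Percussion Warm-up either.
Brass Take starts after Dress Mixing ends, so nothing later overlaps Dress Mixing either.
Strings Warm-up starts after Brass Take ends, so nothing later overlaps Brass Take either.
Soloist Warm-up starts before Strings Warm-up ends → Strings Warm-up and Soloist Warm-up overlap.
That's a conflict, so the schedule is not conflict-free.

Yes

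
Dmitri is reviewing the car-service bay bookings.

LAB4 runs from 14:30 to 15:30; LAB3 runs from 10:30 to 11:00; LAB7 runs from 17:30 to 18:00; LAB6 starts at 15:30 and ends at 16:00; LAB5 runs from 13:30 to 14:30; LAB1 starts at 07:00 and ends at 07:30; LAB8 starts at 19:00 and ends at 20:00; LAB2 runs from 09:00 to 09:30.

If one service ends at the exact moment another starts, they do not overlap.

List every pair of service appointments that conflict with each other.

Sorted by start: LAB1, LAB2, LAB3, LAB5, LAB4, LAB6, LAB7, LAB8.
LAB2 starts after LAB1 ends, so LAB1 has no further overlaps.
LAB3 starts after LAB2 ends, so LAB2 has no further overlaps.
LAB5 starts after LAB3 ends, so LAB3 has no further overlaps.
LAB4 starts exactly when LAB5 ends (back-to-back, no overlap), so LAB5 has no further overlaps.
LAB6 starts exactly when LAB4 ends (back-to-back, no overlap), so LAB4 has no further overlaps.
LAB7 starts after LAB6 ends, so LAB6 has no further overlaps.
LAB8 starts after LAB7 ends.

none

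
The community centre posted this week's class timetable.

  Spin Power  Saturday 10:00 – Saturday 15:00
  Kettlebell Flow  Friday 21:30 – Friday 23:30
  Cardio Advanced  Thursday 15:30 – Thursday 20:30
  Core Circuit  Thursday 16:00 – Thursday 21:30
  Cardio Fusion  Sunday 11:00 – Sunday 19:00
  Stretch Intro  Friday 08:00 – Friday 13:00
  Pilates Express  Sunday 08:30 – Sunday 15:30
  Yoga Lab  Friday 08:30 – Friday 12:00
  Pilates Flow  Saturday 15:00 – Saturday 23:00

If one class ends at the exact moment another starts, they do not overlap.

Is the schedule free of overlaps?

No

Sorted by start: Cardio Advanced, Core Circuit, Stretch Intro, Yoga Lab, Kettlebell Flow, Spin Power, Pilates Flow, Pilates Express, Cardio Fusion.
Core Circuit starts before Cardio Advanced ends → Cardio Advanced and Core Circuit overlap.
That's a conflict, so the schedule is not conflict-free.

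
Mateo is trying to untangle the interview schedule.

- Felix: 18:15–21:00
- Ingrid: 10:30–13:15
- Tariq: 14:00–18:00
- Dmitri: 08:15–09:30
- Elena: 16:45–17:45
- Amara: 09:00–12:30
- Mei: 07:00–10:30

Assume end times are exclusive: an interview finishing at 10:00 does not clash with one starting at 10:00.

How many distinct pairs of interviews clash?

Sorted by start: Mei, Dmitri, Amara, Ingrid, Tariq, Elena, Felix.
Dmitri starts before Mei ends → Mei and Dmitri overlap.
Amara starts before Mei ends → Mei and Amara overlap.
Ingrid starts exactly when Mei ends (back-to-back, no overlap) — done with Mei.
Amara starts before Dmitri ends → Dmitri and Amara overlap.
Ingrid starts after Dmitri ends — done with Dmitri.
Ingrid starts before Amara ends → Amara and Ingrid overlap.
Tariq starts after Amara ends — done with Amara.
Tariq starts after Ingrid ends — done with Ingrid.
Elena starts before Tariq ends → Tariq and Elena overlap.
Felix starts after Tariq ends.
Felix starts after Elena ends.
Overlapping pairs: Amara & Dmitri, Amara & Ingrid, Amara & Mei, Dmitri & Mei, Elena & Tariq — 5 in total.

5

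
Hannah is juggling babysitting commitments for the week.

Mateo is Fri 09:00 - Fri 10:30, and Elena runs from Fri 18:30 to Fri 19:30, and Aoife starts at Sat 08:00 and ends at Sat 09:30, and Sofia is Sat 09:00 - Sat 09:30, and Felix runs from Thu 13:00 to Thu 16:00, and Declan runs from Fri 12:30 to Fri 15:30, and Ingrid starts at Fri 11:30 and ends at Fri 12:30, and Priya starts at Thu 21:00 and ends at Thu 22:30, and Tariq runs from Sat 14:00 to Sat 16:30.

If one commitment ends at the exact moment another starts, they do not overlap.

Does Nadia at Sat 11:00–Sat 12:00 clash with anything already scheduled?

Felix: ends Thu 16:00 at or before Nadia starts Sat 11:00 → clear.
Priya: ends Thu 22:30 at or before Nadia starts Sat 11:00 → clear.
Mateo: ends Fri 10:30 at or before Nadia starts Sat 11:00 → clear.
Ingrid: ends Fri 12:30 at or before Nadia starts Sat 11:00 → clear.
Declan: ends Fri 15:30 at or before Nadia starts Sat 11:00 → clear.
Elena: ends Fri 19:30 at or before Nadia starts Sat 11:00 → clear.
Aoife: ends Sat 09:30 at or before Nadia starts Sat 11:00 → clear.
Sofia: ends Sat 09:30 at or before Nadia starts Sat 11:00 → clear.
Tariq: starts Sat 14:00 at or after Nadia ends Sat 12:00 → clear.

No — it doesn't clash with anything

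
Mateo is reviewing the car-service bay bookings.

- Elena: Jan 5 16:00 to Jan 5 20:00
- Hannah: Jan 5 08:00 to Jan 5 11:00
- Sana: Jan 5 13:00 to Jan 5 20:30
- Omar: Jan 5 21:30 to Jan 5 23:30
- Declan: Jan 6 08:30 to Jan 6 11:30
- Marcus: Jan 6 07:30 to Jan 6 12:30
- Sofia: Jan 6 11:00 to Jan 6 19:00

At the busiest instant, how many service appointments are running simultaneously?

Walk through starts and ends in time order (an end at T is processed before a start at T):
Jan 5 08:00 start Hannah → 1
Jan 5 11:00 end Hannah → 0
Jan 5 13:00 start Sana → 1
Jan 5 16:00 start Elena → 2
Jan 5 20:00 end Elena → 1
Jan 5 20:30 end Sana → 0
Jan 5 21:30 start Omar → 1
Jan 5 23:30 end Omar → 0
Jan 6 07:30 start Marcus → 1
Jan 6 08:30 start Declan → 2
Jan 6 11:00 start Sofia → 3
Jan 6 11:30 end Declan → 2
Jan 6 12:30 end Marcus → 1
Jan 6 19:00 end Sofia → 0
Peak is 3, at Jan 6 11:00 (Declan, Marcus, Sofia).

3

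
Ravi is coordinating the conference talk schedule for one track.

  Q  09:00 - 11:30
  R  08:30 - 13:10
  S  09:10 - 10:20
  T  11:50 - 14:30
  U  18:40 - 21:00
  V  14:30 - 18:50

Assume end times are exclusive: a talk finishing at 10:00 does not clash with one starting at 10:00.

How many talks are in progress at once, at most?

Walk through starts and ends in time order (an end at T is processed before a start at T):
08:30 start R → 1
09:00 start Q → 2
09:10 start S → 3
10:20 end S → 2
11:30 end Q → 1
11:50 start T → 2
13:10 end R → 1
14:30 end T → 0
14:30 start V → 1
18:40 start U → 2
18:50 end V → 1
21:00 end U → 0
Peak is 3, at 09:10 (Q, R, S).

3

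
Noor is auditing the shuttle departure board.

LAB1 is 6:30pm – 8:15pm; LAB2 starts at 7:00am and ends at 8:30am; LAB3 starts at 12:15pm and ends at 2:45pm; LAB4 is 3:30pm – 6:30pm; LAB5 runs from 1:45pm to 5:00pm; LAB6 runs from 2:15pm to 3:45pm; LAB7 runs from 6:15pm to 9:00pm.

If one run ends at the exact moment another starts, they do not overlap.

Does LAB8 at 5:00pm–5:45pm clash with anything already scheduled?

Yes — it overlaps LAB4

LAB2: ends 8:30am at or before LAB8 starts 5:00pm → clear.
LAB3: ends 2:45pm at or before LAB8 starts 5:00pm → clear.
LAB5: ends 5:00pm at or before LAB8 starts 5:00pm → clear.
LAB6: ends 3:45pm at or before LAB8 starts 5:00pm → clear.
LAB4: starts 3:30pm before LAB8 ends 5:45pm, and ends 6:30pm after LAB8 starts 5:00pm → overlap.
LAB7: starts 6:15pm at or after LAB8 ends 5:45pm → clear.
LAB1: starts 6:30pm at or after LAB8 ends 5:45pm → clear.
LAB8 overlaps LAB4.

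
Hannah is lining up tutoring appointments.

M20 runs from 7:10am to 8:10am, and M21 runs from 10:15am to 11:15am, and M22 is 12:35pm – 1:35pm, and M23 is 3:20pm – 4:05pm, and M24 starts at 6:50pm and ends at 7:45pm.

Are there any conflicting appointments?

No

Sorted by start: M20, M21, M22, M23, M24.
M21 starts after M20 ends, so M20 has no further overlaps.
M22 starts after M21 ends, so M21 has no further overlaps.
M23 starts after M22 ends, so M22 has no further overlaps.
M24 starts after M23 ends.
Every pair is clear; the schedule has no overlaps.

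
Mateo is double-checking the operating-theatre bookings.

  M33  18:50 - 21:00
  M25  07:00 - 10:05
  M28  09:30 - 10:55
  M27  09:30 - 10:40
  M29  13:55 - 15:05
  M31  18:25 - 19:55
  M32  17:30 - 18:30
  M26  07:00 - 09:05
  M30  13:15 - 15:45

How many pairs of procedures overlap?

Check each pair: they overlap iff neither finishes before the other starts.
Sorted by start: M25, M26, M27, M28, M30, M29, M32, M31, M33.
M26 starts before M25 ends → M25 and M26 overlap.
M27 starts before M25 ends → M25 and M27 overlap.
M28 starts before M25 ends → M25 and M28 overlap.
M30 starts after M25 ends — done with M25.
M27 starts after M26 ends — done with M26.
M28 starts before M27 ends → M27 and M28 overlap.
M30 starts after M27 ends — done with M27.
M30 starts after M28 ends — done with M28.
M29 starts before M30 ends → M30 and M29 overlap.
M32 starts after M30 ends — done with M30.
M32 starts after M29 ends — done with M29.
M31 starts before M32 ends → M32 and M31 overlap.
M33 starts after M32 ends.
M33 starts before M31 ends → M31 and M33 overlap.
Overlapping pairs: M25 & M26, M25 & M27, M25 & M28, M27 & M28, M29 & M30, M31 & M32, M31 & M33 — 7 in total.

7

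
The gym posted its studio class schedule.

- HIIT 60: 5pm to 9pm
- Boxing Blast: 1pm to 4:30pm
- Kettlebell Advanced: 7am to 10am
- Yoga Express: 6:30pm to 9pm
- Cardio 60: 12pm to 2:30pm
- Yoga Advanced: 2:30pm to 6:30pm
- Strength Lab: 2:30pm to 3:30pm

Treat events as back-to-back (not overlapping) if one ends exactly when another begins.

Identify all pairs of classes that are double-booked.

Boxing Blast & Cardio 60, Boxing Blast & Strength Lab, Boxing Blast & Yoga Advanced, HIIT 60 & Yoga Advanced, HIIT 60 & Yoga Express, Strength Lab & Yoga Advanced

Check each pair: they overlap iff neither finishes before the other starts.
Sorted by start: Kettlebell Advanced, Cardio 60, Boxing Blast, Yoga Advanced, Strength Lab, HIIT 60, Yoga Express.
Cardio 60 starts after Kettlebell Advanced ends; Kettlebell Advanced is clear from here.
Boxing Blast starts before Cardio 60 ends → Cardio 60 and Boxing Blast overlap.
Yoga Advanced starts exactly when Cardio 60 ends (back-to-back, no overlap); Cardio 60 is clear from here.
Yoga Advanced starts before Boxing Blast ends → Boxing Blast and Yoga Advanced overlap.
Strength Lab starts before Boxing Blast ends → Boxing Blast and Strength Lab overlap.
HIIT 60 starts after Boxing Blast ends; Boxing Blast is clear from here.
Strength Lab starts before Yoga Advanced ends → Yoga Advanced and Strength Lab overlap.
HIIT 60 starts before Yoga Advanced ends → Yoga Advanced and HIIT 60 overlap.
Yoga Express starts exactly when Yoga Advanced ends (back-to-back, no overlap).
HIIT 60 starts after Strength Lab ends; Strength Lab is clear from here.
Yoga Express starts before HIIT 60 ends → HIIT 60 and Yoga Express overlap.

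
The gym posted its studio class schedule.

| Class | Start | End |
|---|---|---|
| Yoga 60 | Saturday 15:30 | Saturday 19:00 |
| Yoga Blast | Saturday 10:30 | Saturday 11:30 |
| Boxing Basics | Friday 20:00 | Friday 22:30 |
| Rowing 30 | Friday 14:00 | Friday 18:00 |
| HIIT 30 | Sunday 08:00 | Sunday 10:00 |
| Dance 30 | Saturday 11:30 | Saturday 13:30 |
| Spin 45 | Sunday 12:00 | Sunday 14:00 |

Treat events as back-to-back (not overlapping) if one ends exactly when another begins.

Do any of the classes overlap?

Sorted by start: Rowing 30, Boxing Basics, Yoga Blast, Dance 30, Yoga 60, HIIT 30, Spin 45.
Boxing Basics starts after Rowing 30 ends, so Rowing 30 has no further overlaps.
Yoga Blast starts after Boxing Basics ends, so Boxing Basics has no further overlaps.
Dance 30 starts exactly when Yoga Blast ends (back-to-back, no overlap), so Yoga Blast has no further overlaps.
Yoga 60 starts after Dance 30 ends, so Dance 30 has no further overlaps.
HIIT 30 starts after Yoga 60 ends, so Yoga 60 has no further overlaps.
Spin 45 starts after HIIT 30 ends.
Every pair is clear; the schedule has no overlaps.

No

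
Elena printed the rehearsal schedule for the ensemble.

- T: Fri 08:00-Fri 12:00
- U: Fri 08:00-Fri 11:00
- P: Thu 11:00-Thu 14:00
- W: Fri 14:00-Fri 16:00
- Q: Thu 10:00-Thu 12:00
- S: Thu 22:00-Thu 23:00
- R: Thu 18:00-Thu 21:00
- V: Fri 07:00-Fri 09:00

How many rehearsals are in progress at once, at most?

Sweep the timeline, counting +1 at each start and −1 at each end (ends before starts at a tie):
Thu 10:00 start Q → 1
Thu 11:00 start P → 2
Thu 12:00 end Q → 1
Thu 14:00 end P → 0
Thu 18:00 start R → 1
Thu 21:00 end R → 0
Thu 22:00 start S → 1
Thu 23:00 end S → 0
Fri 07:00 start V → 1
Fri 08:00 start T → 2
Fri 08:00 start U → 3
Fri 09:00 end V → 2
Fri 11:00 end U → 1
Fri 12:00 end T → 0
Fri 14:00 start W → 1
Fri 16:00 end W → 0
Peak is 3, at Fri 08:00 (T, U, V).

3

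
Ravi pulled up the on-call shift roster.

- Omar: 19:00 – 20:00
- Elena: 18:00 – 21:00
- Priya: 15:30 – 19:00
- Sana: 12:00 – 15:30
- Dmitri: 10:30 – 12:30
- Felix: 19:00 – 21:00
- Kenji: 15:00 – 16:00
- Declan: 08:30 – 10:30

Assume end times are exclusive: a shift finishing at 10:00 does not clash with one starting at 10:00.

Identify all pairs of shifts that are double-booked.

Check each pair: they overlap iff neither finishes before the other starts.
Sorted by start: Declan, Dmitri, Sana, Kenji, Priya, Elena, Felix, Omar.
Dmitri starts exactly when Declan ends (back-to-back, no overlap); Declan is clear from here.
Sana starts before Dmitri ends → Dmitri and Sana overlap.
Kenji starts after Dmitri ends; Dmitri is clear from here.
Kenji starts before Sana ends → Sana and Kenji overlap.
Priya starts exactly when Sana ends (back-to-back, no overlap); Sana is clear from here.
Priya starts before Kenji ends → Kenji and Priya overlap.
Elena starts after Kenji ends; Kenji is clear from here.
Elena starts before Priya ends → Priya and Elena overlap.
Felix starts exactly when Priya ends (back-to-back, no overlap); Priya is clear from here.
Felix starts before Elena ends → Elena and Felix overlap.
Omar starts before Elena ends → Elena and Omar overlap.
Omar starts before Felix ends → Felix and Omar overlap.

Dmitri & Sana, Elena & Felix, Elena & Omar, Elena & Priya, Felix & Omar, Kenji & Priya, Kenji & Sana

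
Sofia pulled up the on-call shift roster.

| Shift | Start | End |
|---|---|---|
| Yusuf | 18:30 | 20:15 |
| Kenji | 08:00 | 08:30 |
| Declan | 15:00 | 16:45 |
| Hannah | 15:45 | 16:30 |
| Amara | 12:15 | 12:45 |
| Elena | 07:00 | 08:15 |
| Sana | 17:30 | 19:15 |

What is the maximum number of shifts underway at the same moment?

2

Sort all start/end points and keep a running count:
07:00 start Elena → 1
08:00 start Kenji → 2
08:15 end Elena → 1
08:30 end Kenji → 0
12:15 start Amara → 1
12:45 end Amara → 0
15:00 start Declan → 1
15:45 start Hannah → 2
16:30 end Hannah → 1
16:45 end Declan → 0
17:30 start Sana → 1
18:30 start Yusuf → 2
19:15 end Sana → 1
20:15 end Yusuf → 0
Peak is 2, at 08:00 (Elena, Kenji).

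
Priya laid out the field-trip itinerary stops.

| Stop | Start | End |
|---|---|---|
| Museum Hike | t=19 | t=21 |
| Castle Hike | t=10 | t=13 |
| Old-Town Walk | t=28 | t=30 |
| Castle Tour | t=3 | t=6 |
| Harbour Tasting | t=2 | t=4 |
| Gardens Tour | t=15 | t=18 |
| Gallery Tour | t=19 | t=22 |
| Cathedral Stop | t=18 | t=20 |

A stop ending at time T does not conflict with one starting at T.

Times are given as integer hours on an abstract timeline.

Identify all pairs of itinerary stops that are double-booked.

Castle Tour & Harbour Tasting, Cathedral Stop & Gallery Tour, Cathedral Stop & Museum Hike, Gallery Tour & Museum Hike

Sorted by start: Harbour Tasting, Castle Tour, Castle Hike, Gardens Tour, Cathedral Stop, Gallery Tour, Museum Hike, Old-Town Walk.
Castle Tour starts before Harbour Tasting ends → Harbour Tasting and Castle Tour overlap.
Castle Hike starts after Harbour Tasting ends, so nothing later overlaps Harbour Tasting either.
Castle Hike starts after Castle Tour ends, so nothing later overlaps Castle Tour either.
Gardens Tour starts after Castle Hike ends, so nothing later overlaps Castle Hike either.
Cathedral Stop starts exactly when Gardens Tour ends (back-to-back, no overlap), so nothing later overlaps Gardens Tour either.
Gallery Tour starts before Cathedral Stop ends → Cathedral Stop and Gallery Tour overlap.
Museum Hike starts before Cathedral Stop ends → Cathedral Stop and Museum Hike overlap.
Old-Town Walk starts after Cathedral Stop ends.
Museum Hike starts before Gallery Tour ends → Gallery Tour and Museum Hike overlap.
Old-Town Walk starts after Gallery Tour ends.
Old-Town Walk starts after Museum Hike ends.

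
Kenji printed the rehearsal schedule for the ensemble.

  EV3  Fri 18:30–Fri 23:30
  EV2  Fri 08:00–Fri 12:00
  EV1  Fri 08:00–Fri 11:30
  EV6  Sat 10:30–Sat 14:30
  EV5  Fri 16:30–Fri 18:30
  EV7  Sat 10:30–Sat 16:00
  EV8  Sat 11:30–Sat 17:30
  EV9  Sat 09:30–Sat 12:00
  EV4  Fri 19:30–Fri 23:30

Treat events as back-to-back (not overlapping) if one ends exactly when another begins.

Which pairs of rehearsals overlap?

Check each pair: they overlap iff neither finishes before the other starts.
Sorted by start: EV1, EV2, EV5, EV3, EV4, EV9, EV6, EV7, EV8.
EV2 starts before EV1 ends → EV1 and EV2 overlap.
EV5 starts after EV1 ends; EV1 is clear from here.
EV5 starts after EV2 ends; EV2 is clear from here.
EV3 starts exactly when EV5 ends (back-to-back, no overlap); EV5 is clear from here.
EV4 starts before EV3 ends → EV3 and EV4 overlap.
EV9 starts after EV3 ends; EV3 is clear from here.
EV9 starts after EV4 ends; EV4 is clear from here.
EV6 starts before EV9 ends → EV9 and EV6 overlap.
EV7 starts before EV9 ends → EV9 and EV7 overlap.
EV8 starts before EV9 ends → EV9 and EV8 overlap.
EV7 starts before EV6 ends → EV6 and EV7 overlap.
EV8 starts before EV6 ends → EV6 and EV8 overlap.
EV8 starts before EV7 ends → EV7 and EV8 overlap.

EV1 & EV2, EV3 & EV4, EV6 & EV7, EV6 & EV8, EV6 & EV9, EV7 & EV8, EV7 & EV9, EV8 & EV9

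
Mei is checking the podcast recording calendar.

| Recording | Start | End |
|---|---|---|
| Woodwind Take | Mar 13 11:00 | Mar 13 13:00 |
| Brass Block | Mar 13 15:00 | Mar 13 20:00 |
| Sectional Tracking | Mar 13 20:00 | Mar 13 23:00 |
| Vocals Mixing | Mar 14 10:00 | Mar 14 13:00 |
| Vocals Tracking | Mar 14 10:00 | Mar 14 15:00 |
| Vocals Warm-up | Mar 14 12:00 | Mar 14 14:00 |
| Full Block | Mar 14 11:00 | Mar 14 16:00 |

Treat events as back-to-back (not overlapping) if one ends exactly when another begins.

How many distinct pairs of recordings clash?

Sorted by start: Woodwind Take, Brass Block, Sectional Tracking, Vocals Tracking, Vocals Mixing, Full Block, Vocals Warm-up.
Brass Block starts after Woodwind Take ends; Woodwind Take is clear from here.
Sectional Tracking starts exactly when Brass Block ends (back-to-back, no overlap); Brass Block is clear from here.
Vocals Tracking starts after Sectional Tracking ends; Sectional Tracking is clear from here.
Vocals Mixing starts before Vocals Tracking ends → Vocals Tracking and Vocals Mixing overlap.
Full Block starts before Vocals Tracking ends → Vocals Tracking and Full Block overlap.
Vocals Warm-up starts before Vocals Tracking ends → Vocals Tracking and Vocals Warm-up overlap.
Full Block starts before Vocals Mixing ends → Vocals Mixing and Full Block overlap.
Vocals Warm-up starts before Vocals Mixing ends → Vocals Mixing and Vocals Warm-up overlap.
Vocals Warm-up starts before Full Block ends → Full Block and Vocals Warm-up overlap.
Overlapping pairs: Full Block & Vocals Mixing, Full Block & Vocals Tracking, Full Block & Vocals Warm-up, Vocals Mixing & Vocals Tracking, Vocals Mixing & Vocals Warm-up, Vocals Tracking & Vocals Warm-up — 6 in total.

6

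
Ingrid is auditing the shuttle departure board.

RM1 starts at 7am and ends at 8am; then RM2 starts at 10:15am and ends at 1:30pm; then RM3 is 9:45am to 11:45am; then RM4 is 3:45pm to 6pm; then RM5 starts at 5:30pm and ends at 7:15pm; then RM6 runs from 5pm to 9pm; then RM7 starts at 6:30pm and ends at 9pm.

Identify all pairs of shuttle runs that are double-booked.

RM2 & RM3, RM4 & RM5, RM4 & RM6, RM5 & RM6, RM5 & RM7, RM6 & RM7

Sorted by start: RM1, RM3, RM2, RM4, RM6, RM5, RM7.
RM3 starts after RM1 ends; RM1 is clear from here.
RM2 starts before RM3 ends → RM3 and RM2 overlap.
RM4 starts after RM3 ends; RM3 is clear from here.
RM4 starts after RM2 ends; RM2 is clear from here.
RM6 starts before RM4 ends → RM4 and RM6 overlap.
RM5 starts before RM4 ends → RM4 and RM5 overlap.
RM7 starts after RM4 ends.
RM5 starts before RM6 ends → RM6 and RM5 overlap.
RM7 starts before RM6 ends → RM6 and RM7 overlap.
RM7 starts before RM5 ends → RM5 and RM7 overlap.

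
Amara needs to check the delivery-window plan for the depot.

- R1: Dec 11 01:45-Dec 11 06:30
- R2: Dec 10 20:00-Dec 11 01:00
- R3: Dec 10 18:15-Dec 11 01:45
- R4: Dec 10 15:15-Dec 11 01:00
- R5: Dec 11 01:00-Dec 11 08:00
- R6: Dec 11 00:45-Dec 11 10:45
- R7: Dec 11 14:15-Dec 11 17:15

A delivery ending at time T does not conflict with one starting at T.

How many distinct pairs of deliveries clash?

Sorted by start: R4, R3, R2, R6, R5, R1, R7.
R3 starts before R4 ends → R4 and R3 overlap.
R2 starts before R4 ends → R4 and R2 overlap.
R6 starts before R4 ends → R4 and R6 overlap.
R5 starts exactly when R4 ends (back-to-back, no overlap), so R4 has no further overlaps.
R2 starts before R3 ends → R3 and R2 overlap.
R6 starts before R3 ends → R3 and R6 overlap.
R5 starts before R3 ends → R3 and R5 overlap.
R1 starts exactly when R3 ends (back-to-back, no overlap), so R3 has no further overlaps.
R6 starts before R2 ends → R2 and R6 overlap.
R5 starts exactly when R2 ends (back-to-back, no overlap), so R2 has no further overlaps.
R5 starts before R6 ends → R6 and R5 overlap.
R1 starts before R6 ends → R6 and R1 overlap.
R7 starts after R6 ends.
R1 starts before R5 ends → R5 and R1 overlap.
R7 starts after R5 ends.
R7 starts after R1 ends.
Overlapping pairs: R1 & R5, R1 & R6, R2 & R3, R2 & R4, R2 & R6, R3 & R4, R3 & R5, R3 & R6, R4 & R6, R5 & R6 — 10 in total.

10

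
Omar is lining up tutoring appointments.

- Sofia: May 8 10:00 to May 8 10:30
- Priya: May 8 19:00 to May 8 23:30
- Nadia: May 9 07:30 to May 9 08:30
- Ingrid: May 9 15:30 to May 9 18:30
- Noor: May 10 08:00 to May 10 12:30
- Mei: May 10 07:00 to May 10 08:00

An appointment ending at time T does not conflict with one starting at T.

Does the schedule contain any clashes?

Sorted by start: Sofia, Priya, Nadia, Ingrid, Mei, Noor.
Priya starts after Sofia ends, so nothing later overlaps Sofia either.
Nadia starts after Priya ends, so nothing later overlaps Priya either.
Ingrid starts after Nadia ends, so nothing later overlaps Nadia either.
Mei starts after Ingrid ends, so nothing later overlaps Ingrid either.
Noor starts exactly when Mei ends (back-to-back, no overlap).
Every pair is clear; the schedule has no overlaps.

No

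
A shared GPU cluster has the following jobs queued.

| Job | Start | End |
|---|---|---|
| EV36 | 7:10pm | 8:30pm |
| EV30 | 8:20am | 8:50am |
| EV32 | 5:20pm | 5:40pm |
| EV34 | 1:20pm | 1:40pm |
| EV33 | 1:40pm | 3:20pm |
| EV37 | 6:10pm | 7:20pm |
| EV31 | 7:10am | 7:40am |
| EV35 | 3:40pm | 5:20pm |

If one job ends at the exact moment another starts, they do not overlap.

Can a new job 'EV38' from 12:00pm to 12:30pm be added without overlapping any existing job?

EV31: ends 7:40am at or before EV38 starts 12:00pm → clear.
EV30: ends 8:50am at or before EV38 starts 12:00pm → clear.
EV34: starts 1:20pm at or after EV38 ends 12:30pm → clear.
EV33: starts 1:40pm at or after EV38 ends 12:30pm → clear.
EV35: starts 3:40pm at or after EV38 ends 12:30pm → clear.
EV32: starts 5:20pm at or after EV38 ends 12:30pm → clear.
EV37: starts 6:10pm at or after EV38 ends 12:30pm → clear.
EV36: starts 7:10pm at or after EV38 ends 12:30pm → clear.

Yes — the slot is free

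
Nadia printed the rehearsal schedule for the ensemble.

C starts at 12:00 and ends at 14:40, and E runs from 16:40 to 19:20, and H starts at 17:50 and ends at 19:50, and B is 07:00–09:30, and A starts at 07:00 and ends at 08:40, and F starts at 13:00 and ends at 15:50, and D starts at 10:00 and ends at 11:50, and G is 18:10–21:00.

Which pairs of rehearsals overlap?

Sorted by start: A, B, D, C, F, E, H, G.
B starts before A ends → A and B overlap.
D starts after A ends, so A has no further overlaps.
D starts after B ends, so B has no further overlaps.
C starts after D ends, so D has no further overlaps.
F starts before C ends → C and F overlap.
E starts after C ends, so C has no further overlaps.
E starts after F ends, so F has no further overlaps.
H starts before E ends → E and H overlap.
G starts before E ends → E and G overlap.
G starts before H ends → H and G overlap.

A & B, C & F, E & G, E & H, G & H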